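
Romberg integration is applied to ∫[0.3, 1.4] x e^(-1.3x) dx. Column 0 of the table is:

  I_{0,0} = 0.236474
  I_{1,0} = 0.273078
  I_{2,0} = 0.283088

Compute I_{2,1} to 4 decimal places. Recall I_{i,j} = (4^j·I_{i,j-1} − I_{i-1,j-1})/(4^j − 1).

0.2864

I_{2,1} = (4·0.283088 − 0.273078) / 3 = 0.286425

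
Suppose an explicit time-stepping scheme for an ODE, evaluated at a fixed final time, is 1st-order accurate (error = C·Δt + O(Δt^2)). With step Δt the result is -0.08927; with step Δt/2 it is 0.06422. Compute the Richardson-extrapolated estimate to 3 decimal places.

Extrapolated value = (2·A(Δt/2) − A(Δt)) / (2 − 1)
= (2·0.06422 − (-0.08927)) / 1
= 0.21771 / 1 = 0.21771

0.218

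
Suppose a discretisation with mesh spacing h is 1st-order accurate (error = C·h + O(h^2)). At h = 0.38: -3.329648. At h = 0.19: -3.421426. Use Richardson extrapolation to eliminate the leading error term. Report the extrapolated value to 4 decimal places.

-3.5132

The leading error scales as h; refining by a factor of 2 reduces it by 2^1 = 2.
Extrapolated value = (2·A(h/2) − A(h)) / (2 − 1)
= (2·(-3.421426) − (-3.329648)) / 1
= -3.513204 / 1 = -3.513204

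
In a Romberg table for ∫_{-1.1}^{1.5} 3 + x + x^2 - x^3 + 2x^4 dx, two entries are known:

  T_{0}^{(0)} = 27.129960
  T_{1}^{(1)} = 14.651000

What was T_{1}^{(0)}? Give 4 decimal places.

From T_{1}^{(1)} = (4·T_{1}^{(0)} − T_{0}^{(0)})/3, solve for T_{1}^{(0)}:
4·T_{1}^{(0)} = 3·14.651000 + 27.129960 = 71.082960
T_{1}^{(0)} = 17.770740

17.7707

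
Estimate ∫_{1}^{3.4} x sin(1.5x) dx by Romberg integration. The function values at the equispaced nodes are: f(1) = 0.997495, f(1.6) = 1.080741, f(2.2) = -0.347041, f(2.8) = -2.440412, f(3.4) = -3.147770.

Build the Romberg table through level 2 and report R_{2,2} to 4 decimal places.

-1.6727

R_{0,0} (trapezoid, 1 panel, h=2.4000): -2.580330
R_{1,0} (trapezoid, 2 panels, h=1.2000): -1.706614
R_{2,0} (trapezoid, 4 panels, h=0.6000): -1.669110
R_{1,1} = -1.706614 + (-1.706614 − (-2.580330))/3 = -1.415375
R_{2,1} = -1.669110 + (-1.669110 − (-1.706614))/3 = -1.656609
R_{2,2} = -1.656609 + (-1.656609 − (-1.415375))/15 = -1.672691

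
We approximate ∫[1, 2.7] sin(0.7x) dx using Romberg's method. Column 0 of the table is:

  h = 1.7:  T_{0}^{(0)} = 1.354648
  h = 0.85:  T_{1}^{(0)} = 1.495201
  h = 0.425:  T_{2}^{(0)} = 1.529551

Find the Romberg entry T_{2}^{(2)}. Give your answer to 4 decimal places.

1.5409

T_{1}^{(1)} = 1.495201 + (1.495201 − 1.354648)/3 = 1.542052
T_{2}^{(1)} = 1.529551 + (1.529551 − 1.495201)/3 = 1.541001
T_{2}^{(2)} = (16·1.541001 − 1.542052) / 15 = 1.540931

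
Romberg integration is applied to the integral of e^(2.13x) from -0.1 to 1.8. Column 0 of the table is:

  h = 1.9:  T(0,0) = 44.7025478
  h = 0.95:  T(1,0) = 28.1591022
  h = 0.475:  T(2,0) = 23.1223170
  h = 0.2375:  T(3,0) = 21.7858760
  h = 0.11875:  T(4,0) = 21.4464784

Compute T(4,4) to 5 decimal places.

21.33286

Richardson extrapolation on the trapezoidal column (denominator 4−1=3):
T(1,1) = (4·28.1591022 − 44.7025478) / 3 = 22.6446203
T(2,1) = 23.1223170 + (23.1223170 − 28.1591022)/3 = 21.4433886
T(3,1) = 21.7858760 + (21.7858760 − 23.1223170)/3 = 21.3403957
T(4,1) = (4·21.4464784 − 21.7858760) / 3 = 21.3333459
T(2,2) = (16·21.4433886 − 22.6446203) / 15 = 21.3633065
T(3,2) = (16·21.3403957 − 21.4433886) / 15 = 21.3335295
T(4,2) = 21.3333459 + (21.3333459 − 21.3403957)/15 = 21.3328759
T(3,3) = (64·21.3335295 − 21.3633065) / 63 = 21.3330568
T(4,3) = 21.3328759 + (21.3328759 − 21.3335295)/63 = 21.3328655
T(4,4) = (256·21.3328655 − 21.3330568) / 255 = 21.3328647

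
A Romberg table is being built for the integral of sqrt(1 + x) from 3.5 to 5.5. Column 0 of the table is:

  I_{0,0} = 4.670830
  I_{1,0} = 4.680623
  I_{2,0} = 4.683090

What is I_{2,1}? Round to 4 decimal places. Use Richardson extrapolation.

Richardson extrapolation on the trapezoidal column (denominator 4−1=3):
I_{2,1} = (4·4.683090 − 4.680623) / 3 = 4.683912

4.6839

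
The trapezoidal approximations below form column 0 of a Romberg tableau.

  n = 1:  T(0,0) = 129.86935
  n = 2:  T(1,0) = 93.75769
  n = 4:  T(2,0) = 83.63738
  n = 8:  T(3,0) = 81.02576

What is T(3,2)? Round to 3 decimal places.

T(2,1) = 83.63738 + (83.63738 − 93.75769)/3 = 80.26394
T(3,1) = 81.02576 + (81.02576 − 83.63738)/3 = 80.15522
T(3,2) = 80.15522 + (80.15522 − 80.26394)/15 = 80.14797

80.148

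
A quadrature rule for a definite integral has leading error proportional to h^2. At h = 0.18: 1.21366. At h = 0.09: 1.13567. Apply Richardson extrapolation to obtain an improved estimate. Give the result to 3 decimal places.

Extrapolated value = (4·A(h/2) − A(h)) / (4 − 1)
= (4·1.13567 − 1.21366) / 3
= 3.32902 / 3 = 1.10967

1.110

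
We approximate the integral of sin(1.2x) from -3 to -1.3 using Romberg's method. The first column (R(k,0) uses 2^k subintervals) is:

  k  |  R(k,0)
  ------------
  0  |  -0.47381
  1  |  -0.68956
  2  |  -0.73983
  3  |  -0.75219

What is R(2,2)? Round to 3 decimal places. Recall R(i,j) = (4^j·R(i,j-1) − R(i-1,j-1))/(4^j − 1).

-0.756

Richardson extrapolation on the trapezoidal column (denominator 4−1=3):
R(1,1) = (4·(-0.68956) − (-0.47381)) / 3 = -0.76148
R(2,1) = (4·(-0.73983) − (-0.68956)) / 3 = -0.75659
R(2,2) = (16·(-0.75659) − (-0.76148)) / 15 = -0.75626
(Column j=1 coincides with Simpson's rule on the same nodes.)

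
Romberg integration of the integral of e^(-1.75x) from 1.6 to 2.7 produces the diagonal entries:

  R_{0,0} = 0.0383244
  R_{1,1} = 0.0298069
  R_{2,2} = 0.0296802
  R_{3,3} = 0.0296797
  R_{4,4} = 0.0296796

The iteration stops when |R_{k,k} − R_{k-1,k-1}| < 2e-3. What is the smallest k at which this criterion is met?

|R_{1,1} − R_{0,0}| = 0.0085175 ≥ 2e-3
|R_{2,2} − R_{1,1}| = 0.0001267 < 2e-3

k = 2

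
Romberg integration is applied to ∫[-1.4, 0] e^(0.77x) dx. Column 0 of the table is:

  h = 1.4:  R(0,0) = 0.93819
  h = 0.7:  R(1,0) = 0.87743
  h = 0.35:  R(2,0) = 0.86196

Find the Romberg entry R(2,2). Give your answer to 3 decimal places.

Richardson extrapolation on the trapezoidal column (denominator 4−1=3):
R(1,1) = (4·0.87743 − 0.93819) / 3 = 0.85718
R(2,1) = 0.86196 + (0.86196 − 0.87743)/3 = 0.85680
R(2,2) = (16·0.85680 − 0.85718) / 15 = 0.85677

0.857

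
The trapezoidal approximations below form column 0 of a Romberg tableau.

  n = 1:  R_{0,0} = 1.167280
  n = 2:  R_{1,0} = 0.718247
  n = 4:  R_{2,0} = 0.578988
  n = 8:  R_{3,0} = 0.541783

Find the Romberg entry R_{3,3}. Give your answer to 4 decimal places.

0.5292

R_{1,1} = 0.718247 + (0.718247 − 1.167280)/3 = 0.568569
R_{2,1} = (4·0.578988 − 0.718247) / 3 = 0.532568
R_{3,1} = 0.541783 + (0.541783 − 0.578988)/3 = 0.529381
R_{2,2} = 0.532568 + (0.532568 − 0.568569)/15 = 0.530168
R_{3,2} = (16·0.529381 − 0.532568) / 15 = 0.529169
R_{3,3} = 0.529169 + (0.529169 − 0.530168)/63 = 0.529153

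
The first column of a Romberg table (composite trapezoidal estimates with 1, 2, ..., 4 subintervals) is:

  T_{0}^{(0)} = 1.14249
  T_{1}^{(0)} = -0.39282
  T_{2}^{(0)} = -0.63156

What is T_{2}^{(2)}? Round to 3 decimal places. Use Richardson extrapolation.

-0.698

T_{1}^{(1)} = -0.39282 + (-0.39282 − 1.14249)/3 = -0.90459
T_{2}^{(1)} = (4·(-0.63156) − (-0.39282)) / 3 = -0.71114
T_{2}^{(2)} = -0.71114 + (-0.71114 − (-0.90459))/15 = -0.69824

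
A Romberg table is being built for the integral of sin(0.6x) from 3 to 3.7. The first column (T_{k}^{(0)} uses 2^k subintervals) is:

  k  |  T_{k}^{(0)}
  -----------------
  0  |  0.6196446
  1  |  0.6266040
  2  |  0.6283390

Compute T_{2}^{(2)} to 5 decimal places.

0.62892

T_{1}^{(1)} = 0.6266040 + (0.6266040 − 0.6196446)/3 = 0.6289238
T_{2}^{(1)} = 0.6283390 + (0.6283390 − 0.6266040)/3 = 0.6289173
T_{2}^{(2)} = (16·0.6289173 − 0.6289238) / 15 = 0.6289169
(Column j=1 coincides with Simpson's rule on the same nodes.)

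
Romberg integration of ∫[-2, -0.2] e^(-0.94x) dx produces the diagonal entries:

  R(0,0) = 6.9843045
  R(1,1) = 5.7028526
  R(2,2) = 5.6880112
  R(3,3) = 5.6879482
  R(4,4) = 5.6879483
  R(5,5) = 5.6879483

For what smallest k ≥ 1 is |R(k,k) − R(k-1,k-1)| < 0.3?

|R(1,1) − R(0,0)| = 1.2814519 ≥ 0.3
|R(2,2) − R(1,1)| = 0.0148414 < 0.3

k = 2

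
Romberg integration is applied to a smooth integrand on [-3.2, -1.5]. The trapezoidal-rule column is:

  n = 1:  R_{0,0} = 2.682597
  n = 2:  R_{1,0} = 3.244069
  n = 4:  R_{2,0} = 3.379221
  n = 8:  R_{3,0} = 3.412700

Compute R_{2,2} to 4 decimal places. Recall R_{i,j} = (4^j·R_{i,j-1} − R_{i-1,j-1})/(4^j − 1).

Richardson extrapolation on the trapezoidal column (denominator 4−1=3):
R_{1,1} = 3.244069 + (3.244069 − 2.682597)/3 = 3.431226
R_{2,1} = 3.379221 + (3.379221 − 3.244069)/3 = 3.424272
R_{2,2} = 3.424272 + (3.424272 − 3.431226)/15 = 3.423808

3.4238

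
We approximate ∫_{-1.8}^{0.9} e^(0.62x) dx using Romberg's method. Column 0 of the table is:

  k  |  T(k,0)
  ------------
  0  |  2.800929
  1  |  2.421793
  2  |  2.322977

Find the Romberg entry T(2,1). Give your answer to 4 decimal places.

2.2900

T(2,1) = 2.322977 + (2.322977 − 2.421793)/3 = 2.290038
(Column j=1 coincides with Simpson's rule on the same nodes.)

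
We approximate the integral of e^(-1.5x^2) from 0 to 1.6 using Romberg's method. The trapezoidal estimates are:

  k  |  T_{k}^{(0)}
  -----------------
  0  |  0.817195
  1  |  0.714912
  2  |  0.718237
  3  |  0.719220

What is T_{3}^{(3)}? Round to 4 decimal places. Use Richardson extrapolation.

0.7195

Richardson extrapolation on the trapezoidal column (denominator 4−1=3):
T_{1}^{(1)} = (4·0.714912 − 0.817195) / 3 = 0.680818
T_{2}^{(1)} = (4·0.718237 − 0.714912) / 3 = 0.719345
T_{3}^{(1)} = (4·0.719220 − 0.718237) / 3 = 0.719548
T_{2}^{(2)} = (16·0.719345 − 0.680818) / 15 = 0.721913
T_{3}^{(2)} = (16·0.719548 − 0.719345) / 15 = 0.719562
T_{3}^{(3)} = 0.719562 + (0.719562 − 0.721913)/63 = 0.719525
(Column j=1 coincides with Simpson's rule on the same nodes.)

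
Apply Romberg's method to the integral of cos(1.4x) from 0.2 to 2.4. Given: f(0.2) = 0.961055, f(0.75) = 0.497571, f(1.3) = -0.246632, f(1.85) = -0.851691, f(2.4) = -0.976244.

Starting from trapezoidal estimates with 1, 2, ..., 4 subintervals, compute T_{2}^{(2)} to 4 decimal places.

T_{0}^{(0)} (trapezoid, 1 panel, h=2.2000): -0.016708
T_{1}^{(0)} (trapezoid, 2 panels, h=1.1000): -0.279649
T_{2}^{(0)} (trapezoid, 4 panels, h=0.5500): -0.334591
T_{1}^{(1)} = -0.279649 + (-0.279649 − (-0.016708))/3 = -0.367296
T_{2}^{(1)} = -0.334591 + (-0.334591 − (-0.279649))/3 = -0.352905
T_{2}^{(2)} = -0.352905 + (-0.352905 − (-0.367296))/15 = -0.351946

-0.3519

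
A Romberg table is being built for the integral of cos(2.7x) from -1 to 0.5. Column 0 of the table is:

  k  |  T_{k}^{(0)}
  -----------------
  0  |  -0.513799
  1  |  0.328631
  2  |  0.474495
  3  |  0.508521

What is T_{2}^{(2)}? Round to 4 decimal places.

T_{1}^{(1)} = (4·0.328631 − (-0.513799)) / 3 = 0.609441
T_{2}^{(1)} = (4·0.474495 − 0.328631) / 3 = 0.523116
T_{2}^{(2)} = (16·0.523116 − 0.609441) / 15 = 0.517361
(Column j=1 coincides with Simpson's rule on the same nodes.)

0.5174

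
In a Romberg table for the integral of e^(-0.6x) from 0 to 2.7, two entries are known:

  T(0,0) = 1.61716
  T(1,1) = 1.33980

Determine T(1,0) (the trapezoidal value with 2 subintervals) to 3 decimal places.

1.409

From T(1,1) = (4·T(1,0) − T(0,0))/3, solve for T(1,0):
4·T(1,0) = 3·1.33980 + 1.61716 = 5.63656
T(1,0) = 1.40914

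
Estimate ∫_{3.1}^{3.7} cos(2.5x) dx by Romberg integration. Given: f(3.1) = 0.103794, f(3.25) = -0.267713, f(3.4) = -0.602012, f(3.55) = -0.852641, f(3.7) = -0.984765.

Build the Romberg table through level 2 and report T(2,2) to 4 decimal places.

-0.3283

T(0,0) (trapezoid, 1 panel, h=0.6000): -0.264291
T(1,0) (trapezoid, 2 panels, h=0.3000): -0.312749
T(2,0) (trapezoid, 4 panels, h=0.1500): -0.324428
T(1,1) = -0.312749 + (-0.312749 − (-0.264291))/3 = -0.328902
T(2,1) = -0.324428 + (-0.324428 − (-0.312749))/3 = -0.328321
T(2,2) = -0.328321 + (-0.328321 − (-0.328902))/15 = -0.328282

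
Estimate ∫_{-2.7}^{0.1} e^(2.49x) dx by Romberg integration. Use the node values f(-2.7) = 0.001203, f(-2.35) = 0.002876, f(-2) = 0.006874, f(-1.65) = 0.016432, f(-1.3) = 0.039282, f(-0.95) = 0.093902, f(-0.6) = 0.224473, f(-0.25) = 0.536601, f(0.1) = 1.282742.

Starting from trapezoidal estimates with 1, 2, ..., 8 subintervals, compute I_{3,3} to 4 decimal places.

I_{0,0} (trapezoid, 1 panel, h=2.8000): 1.797523
I_{1,0} (trapezoid, 2 panels, h=1.4000): 0.953756
I_{2,0} (trapezoid, 4 panels, h=0.7000): 0.638821
I_{3,0} (trapezoid, 8 panels, h=0.3500): 0.546844
I_{1,1} = 0.953756 + (0.953756 − 1.797523)/3 = 0.672500
I_{2,1} = 0.638821 + (0.638821 − 0.953756)/3 = 0.533843
I_{3,1} = 0.546844 + (0.546844 − 0.638821)/3 = 0.516185
I_{2,2} = 0.533843 + (0.533843 − 0.672500)/15 = 0.524599
I_{3,2} = 0.516185 + (0.516185 − 0.533843)/15 = 0.515008
I_{3,3} = 0.515008 + (0.515008 − 0.524599)/63 = 0.514856

0.5149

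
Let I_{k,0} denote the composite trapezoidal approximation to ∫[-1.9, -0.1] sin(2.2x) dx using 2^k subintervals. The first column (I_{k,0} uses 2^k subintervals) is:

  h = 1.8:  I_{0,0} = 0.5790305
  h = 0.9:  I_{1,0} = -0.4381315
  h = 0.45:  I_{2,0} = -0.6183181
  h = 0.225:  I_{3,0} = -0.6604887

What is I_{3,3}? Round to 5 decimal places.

I_{1,1} = (4·(-0.4381315) − 0.5790305) / 3 = -0.7771855
I_{2,1} = (4·(-0.6183181) − (-0.4381315)) / 3 = -0.6783803
I_{3,1} = (4·(-0.6604887) − (-0.6183181)) / 3 = -0.6745456
I_{2,2} = -0.6783803 + (-0.6783803 − (-0.7771855))/15 = -0.6717933
I_{3,2} = (16·(-0.6745456) − (-0.6783803)) / 15 = -0.6742900
I_{3,3} = (64·(-0.6742900) − (-0.6717933)) / 63 = -0.6743296

-0.67433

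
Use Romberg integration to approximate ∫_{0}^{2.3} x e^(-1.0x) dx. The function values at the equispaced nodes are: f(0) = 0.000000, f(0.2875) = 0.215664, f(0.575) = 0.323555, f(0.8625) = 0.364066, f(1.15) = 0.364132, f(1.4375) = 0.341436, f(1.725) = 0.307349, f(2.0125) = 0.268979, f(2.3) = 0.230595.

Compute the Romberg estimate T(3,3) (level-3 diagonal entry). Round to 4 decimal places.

T(0,0) (trapezoid, 1 panel, h=2.3000): 0.265184
T(1,0) (trapezoid, 2 panels, h=1.1500): 0.551344
T(2,0) (trapezoid, 4 panels, h=0.5750): 0.638442
T(3,0) (trapezoid, 8 panels, h=0.2875): 0.661388
T(1,1) = 0.551344 + (0.551344 − 0.265184)/3 = 0.646731
T(2,1) = 0.638442 + (0.638442 − 0.551344)/3 = 0.667475
T(3,1) = 0.661388 + (0.661388 − 0.638442)/3 = 0.669037
T(2,2) = 0.667475 + (0.667475 − 0.646731)/15 = 0.668858
T(3,2) = 0.669037 + (0.669037 − 0.667475)/15 = 0.669141
T(3,3) = 0.669141 + (0.669141 − 0.668858)/63 = 0.669145

0.6691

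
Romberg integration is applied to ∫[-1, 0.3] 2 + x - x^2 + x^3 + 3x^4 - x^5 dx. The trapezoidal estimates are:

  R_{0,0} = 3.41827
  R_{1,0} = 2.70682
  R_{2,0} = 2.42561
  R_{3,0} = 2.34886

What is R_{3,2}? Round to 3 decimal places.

2.323

R_{2,1} = (4·2.42561 − 2.70682) / 3 = 2.33187
R_{3,1} = 2.34886 + (2.34886 − 2.42561)/3 = 2.32328
R_{3,2} = 2.32328 + (2.32328 − 2.33187)/15 = 2.32271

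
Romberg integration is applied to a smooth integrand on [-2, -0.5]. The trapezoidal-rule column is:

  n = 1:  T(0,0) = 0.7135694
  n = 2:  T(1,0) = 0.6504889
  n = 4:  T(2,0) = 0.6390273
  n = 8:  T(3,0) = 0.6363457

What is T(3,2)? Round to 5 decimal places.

0.63547

T(2,1) = (4·0.6390273 − 0.6504889) / 3 = 0.6352068
T(3,1) = (4·0.6363457 − 0.6390273) / 3 = 0.6354518
T(3,2) = 0.6354518 + (0.6354518 − 0.6352068)/15 = 0.6354681
(Column j=1 coincides with Simpson's rule on the same nodes.)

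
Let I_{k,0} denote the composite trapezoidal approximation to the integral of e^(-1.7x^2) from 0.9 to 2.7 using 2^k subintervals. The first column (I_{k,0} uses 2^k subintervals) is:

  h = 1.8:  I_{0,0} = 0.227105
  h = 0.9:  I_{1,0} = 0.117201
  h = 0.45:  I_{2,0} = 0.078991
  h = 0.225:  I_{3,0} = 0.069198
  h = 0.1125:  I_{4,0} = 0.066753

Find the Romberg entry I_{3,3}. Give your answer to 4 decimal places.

Richardson extrapolation on the trapezoidal column (denominator 4−1=3):
I_{1,1} = 0.117201 + (0.117201 − 0.227105)/3 = 0.080566
I_{2,1} = 0.078991 + (0.078991 − 0.117201)/3 = 0.066254
I_{3,1} = (4·0.069198 − 0.078991) / 3 = 0.065934
I_{2,2} = (16·0.066254 − 0.080566) / 15 = 0.065300
I_{3,2} = 0.065934 + (0.065934 − 0.066254)/15 = 0.065913
I_{3,3} = 0.065913 + (0.065913 − 0.065300)/63 = 0.065923

0.0659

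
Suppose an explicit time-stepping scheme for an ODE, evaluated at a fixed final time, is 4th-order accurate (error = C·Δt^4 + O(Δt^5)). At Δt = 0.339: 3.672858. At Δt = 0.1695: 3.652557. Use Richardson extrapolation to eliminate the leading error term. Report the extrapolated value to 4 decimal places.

Extrapolated value = (16·A(Δt/2) − A(Δt)) / (16 − 1)
= (16·3.652557 − 3.672858) / 15
= 54.768054 / 15 = 3.651204

3.6512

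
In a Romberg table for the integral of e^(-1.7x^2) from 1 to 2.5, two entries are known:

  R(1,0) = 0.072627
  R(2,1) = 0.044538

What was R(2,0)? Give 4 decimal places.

From R(2,1) = (4·R(2,0) − R(1,0))/3, solve for R(2,0):
4·R(2,0) = 3·0.044538 + 0.072627 = 0.206241
R(2,0) = 0.051560

0.0516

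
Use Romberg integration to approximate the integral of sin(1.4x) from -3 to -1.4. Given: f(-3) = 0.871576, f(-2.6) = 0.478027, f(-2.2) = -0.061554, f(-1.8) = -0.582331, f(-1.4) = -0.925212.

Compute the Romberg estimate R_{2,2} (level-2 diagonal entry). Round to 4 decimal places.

R_{0,0} (trapezoid, 1 panel, h=1.6000): -0.042909
R_{1,0} (trapezoid, 2 panels, h=0.8000): -0.070698
R_{2,0} (trapezoid, 4 panels, h=0.4000): -0.077070
R_{1,1} = -0.070698 + (-0.070698 − (-0.042909))/3 = -0.079961
R_{2,1} = -0.077070 + (-0.077070 − (-0.070698))/3 = -0.079194
R_{2,2} = -0.079194 + (-0.079194 − (-0.079961))/15 = -0.079143

-0.0791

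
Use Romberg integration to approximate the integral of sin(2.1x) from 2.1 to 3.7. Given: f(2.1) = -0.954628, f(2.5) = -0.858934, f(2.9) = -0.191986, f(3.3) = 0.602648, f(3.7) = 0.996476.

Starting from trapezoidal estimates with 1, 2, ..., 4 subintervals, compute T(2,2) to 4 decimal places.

T(0,0) (trapezoid, 1 panel, h=1.6000): 0.033478
T(1,0) (trapezoid, 2 panels, h=0.8000): -0.136850
T(2,0) (trapezoid, 4 panels, h=0.4000): -0.170939
T(1,1) = -0.136850 + (-0.136850 − 0.033478)/3 = -0.193626
T(2,1) = -0.170939 + (-0.170939 − (-0.136850))/3 = -0.182302
T(2,2) = -0.182302 + (-0.182302 − (-0.193626))/15 = -0.181547

-0.1815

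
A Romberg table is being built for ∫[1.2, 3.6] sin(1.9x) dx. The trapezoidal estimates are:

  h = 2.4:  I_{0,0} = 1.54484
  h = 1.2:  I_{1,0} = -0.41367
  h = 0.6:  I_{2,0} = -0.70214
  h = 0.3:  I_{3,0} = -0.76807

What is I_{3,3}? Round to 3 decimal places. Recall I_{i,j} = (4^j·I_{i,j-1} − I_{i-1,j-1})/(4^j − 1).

I_{1,1} = -0.41367 + (-0.41367 − 1.54484)/3 = -1.06651
I_{2,1} = -0.70214 + (-0.70214 − (-0.41367))/3 = -0.79830
I_{3,1} = (4·(-0.76807) − (-0.70214)) / 3 = -0.79005
I_{2,2} = -0.79830 + (-0.79830 − (-1.06651))/15 = -0.78042
I_{3,2} = (16·(-0.79005) − (-0.79830)) / 15 = -0.78950
I_{3,3} = (64·(-0.78950) − (-0.78042)) / 63 = -0.78964
(Column j=1 coincides with Simpson's rule on the same nodes.)

-0.790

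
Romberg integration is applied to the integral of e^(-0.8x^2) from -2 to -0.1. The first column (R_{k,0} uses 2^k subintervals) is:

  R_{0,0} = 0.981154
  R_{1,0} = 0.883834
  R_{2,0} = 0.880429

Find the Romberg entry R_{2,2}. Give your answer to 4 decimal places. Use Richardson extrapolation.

R_{1,1} = 0.883834 + (0.883834 − 0.981154)/3 = 0.851394
R_{2,1} = (4·0.880429 − 0.883834) / 3 = 0.879294
R_{2,2} = 0.879294 + (0.879294 − 0.851394)/15 = 0.881154

0.8812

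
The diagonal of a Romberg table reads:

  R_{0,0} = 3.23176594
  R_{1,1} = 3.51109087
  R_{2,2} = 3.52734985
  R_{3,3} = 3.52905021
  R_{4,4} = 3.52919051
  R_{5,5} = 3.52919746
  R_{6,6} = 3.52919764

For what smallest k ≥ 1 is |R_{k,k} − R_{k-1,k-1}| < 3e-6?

k = 6

|R_{1,1} − R_{0,0}| = 0.27932493 ≥ 3e-6
|R_{2,2} − R_{1,1}| = 0.01625898 ≥ 3e-6
|R_{3,3} − R_{2,2}| = 0.00170036 ≥ 3e-6
|R_{4,4} − R_{3,3}| = 0.00014030 ≥ 3e-6
|R_{5,5} − R_{4,4}| = 0.00000695 ≥ 3e-6
|R_{6,6} − R_{5,5}| = 0.00000018 < 3e-6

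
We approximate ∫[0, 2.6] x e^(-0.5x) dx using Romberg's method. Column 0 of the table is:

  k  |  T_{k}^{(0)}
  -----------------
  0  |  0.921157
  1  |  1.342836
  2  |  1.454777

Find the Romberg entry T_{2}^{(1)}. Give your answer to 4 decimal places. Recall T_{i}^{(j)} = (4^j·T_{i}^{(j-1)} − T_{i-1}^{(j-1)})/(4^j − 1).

Richardson extrapolation on the trapezoidal column (denominator 4−1=3):
T_{2}^{(1)} = (4·1.454777 − 1.342836) / 3 = 1.492091
(Column j=1 coincides with Simpson's rule on the same nodes.)

1.4921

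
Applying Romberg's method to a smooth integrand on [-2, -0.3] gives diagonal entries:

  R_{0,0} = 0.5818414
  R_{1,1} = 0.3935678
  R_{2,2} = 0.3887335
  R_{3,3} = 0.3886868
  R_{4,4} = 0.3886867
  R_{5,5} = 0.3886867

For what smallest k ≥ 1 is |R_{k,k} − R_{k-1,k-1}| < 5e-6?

k = 4

|R_{1,1} − R_{0,0}| = 0.1882736 ≥ 5e-6
|R_{2,2} − R_{1,1}| = 0.0048343 ≥ 5e-6
|R_{3,3} − R_{2,2}| = 0.0000467 ≥ 5e-6
|R_{4,4} − R_{3,3}| = 0.0000001 < 5e-6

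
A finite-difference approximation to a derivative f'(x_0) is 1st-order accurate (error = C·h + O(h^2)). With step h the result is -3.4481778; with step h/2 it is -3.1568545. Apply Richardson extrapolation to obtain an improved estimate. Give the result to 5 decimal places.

The leading error scales as h; refining by a factor of 2 reduces it by 2^1 = 2.
Extrapolated value = (2·A(h/2) − A(h)) / (2 − 1)
= (2·(-3.1568545) − (-3.4481778)) / 1
= -2.8655312 / 1 = -2.8655312

-2.86553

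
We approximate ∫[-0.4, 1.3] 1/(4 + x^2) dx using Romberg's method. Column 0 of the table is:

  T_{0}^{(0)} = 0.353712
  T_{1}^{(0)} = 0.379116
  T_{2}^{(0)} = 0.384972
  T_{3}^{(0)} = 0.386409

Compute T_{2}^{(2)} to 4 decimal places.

T_{1}^{(1)} = 0.379116 + (0.379116 − 0.353712)/3 = 0.387584
T_{2}^{(1)} = (4·0.384972 − 0.379116) / 3 = 0.386924
T_{2}^{(2)} = 0.386924 + (0.386924 − 0.387584)/15 = 0.386880

0.3869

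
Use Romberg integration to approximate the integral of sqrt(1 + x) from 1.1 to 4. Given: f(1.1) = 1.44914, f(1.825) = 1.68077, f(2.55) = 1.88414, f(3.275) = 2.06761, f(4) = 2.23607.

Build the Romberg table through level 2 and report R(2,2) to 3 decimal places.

5.425

R(0,0) (trapezoid, 1 panel, h=2.9000): 5.34355
R(1,0) (trapezoid, 2 panels, h=1.4500): 5.40378
R(2,0) (trapezoid, 4 panels, h=0.7250): 5.41947
R(1,1) = 5.40378 + (5.40378 − 5.34355)/3 = 5.42386
R(2,1) = 5.41947 + (5.41947 − 5.40378)/3 = 5.42470
R(2,2) = 5.42470 + (5.42470 − 5.42386)/15 = 5.42476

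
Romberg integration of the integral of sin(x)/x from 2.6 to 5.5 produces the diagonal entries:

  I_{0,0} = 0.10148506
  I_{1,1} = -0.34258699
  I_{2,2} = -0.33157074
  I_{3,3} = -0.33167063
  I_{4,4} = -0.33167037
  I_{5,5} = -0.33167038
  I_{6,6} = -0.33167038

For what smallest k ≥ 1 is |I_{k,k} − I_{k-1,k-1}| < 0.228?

k = 2

|I_{1,1} − I_{0,0}| = 0.44407205 ≥ 0.228
|I_{2,2} − I_{1,1}| = 0.01101625 < 0.228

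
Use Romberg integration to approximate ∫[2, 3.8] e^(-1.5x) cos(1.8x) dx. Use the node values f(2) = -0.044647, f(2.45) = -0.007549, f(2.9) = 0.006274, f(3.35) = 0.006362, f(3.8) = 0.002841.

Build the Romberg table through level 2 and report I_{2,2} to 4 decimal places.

I_{0,0} (trapezoid, 1 panel, h=1.8000): -0.037625
I_{1,0} (trapezoid, 2 panels, h=0.9000): -0.013166
I_{2,0} (trapezoid, 4 panels, h=0.4500): -0.007117
I_{1,1} = -0.013166 + (-0.013166 − (-0.037625))/3 = -0.005013
I_{2,1} = -0.007117 + (-0.007117 − (-0.013166))/3 = -0.005101
I_{2,2} = -0.005101 + (-0.005101 − (-0.005013))/15 = -0.005107

-0.0051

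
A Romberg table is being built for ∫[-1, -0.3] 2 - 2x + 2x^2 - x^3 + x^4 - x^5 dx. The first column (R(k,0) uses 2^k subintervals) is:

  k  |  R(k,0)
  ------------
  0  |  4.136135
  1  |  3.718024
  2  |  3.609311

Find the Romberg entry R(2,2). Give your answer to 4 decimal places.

Richardson extrapolation on the trapezoidal column (denominator 4−1=3):
R(1,1) = (4·3.718024 − 4.136135) / 3 = 3.578654
R(2,1) = 3.609311 + (3.609311 − 3.718024)/3 = 3.573073
R(2,2) = 3.573073 + (3.573073 − 3.578654)/15 = 3.572701
(Column j=1 coincides with Simpson's rule on the same nodes.)

3.5727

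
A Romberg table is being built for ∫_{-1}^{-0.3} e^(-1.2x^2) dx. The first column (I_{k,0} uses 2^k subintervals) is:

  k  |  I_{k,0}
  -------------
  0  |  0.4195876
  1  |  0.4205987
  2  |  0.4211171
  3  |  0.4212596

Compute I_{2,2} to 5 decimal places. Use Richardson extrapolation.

Richardson extrapolation on the trapezoidal column (denominator 4−1=3):
I_{1,1} = (4·0.4205987 − 0.4195876) / 3 = 0.4209357
I_{2,1} = (4·0.4211171 − 0.4205987) / 3 = 0.4212899
I_{2,2} = 0.4212899 + (0.4212899 − 0.4209357)/15 = 0.4213135
(Column j=1 coincides with Simpson's rule on the same nodes.)

0.42131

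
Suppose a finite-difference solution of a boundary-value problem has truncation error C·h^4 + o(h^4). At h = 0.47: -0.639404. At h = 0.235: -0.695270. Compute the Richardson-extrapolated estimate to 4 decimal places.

-0.6990

The leading error scales as h^4; refining by a factor of 2 reduces it by 2^4 = 16.
Extrapolated value = (16·A(h/2) − A(h)) / (16 − 1)
= (16·(-0.695270) − (-0.639404)) / 15
= -10.484916 / 15 = -0.698994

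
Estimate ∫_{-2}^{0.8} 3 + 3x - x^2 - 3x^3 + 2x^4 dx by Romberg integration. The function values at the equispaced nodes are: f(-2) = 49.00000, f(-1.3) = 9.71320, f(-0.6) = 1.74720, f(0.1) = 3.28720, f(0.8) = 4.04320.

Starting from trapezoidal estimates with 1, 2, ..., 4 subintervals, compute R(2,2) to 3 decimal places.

25.147

R(0,0) (trapezoid, 1 panel, h=2.8000): 74.26048
R(1,0) (trapezoid, 2 panels, h=1.4000): 39.57632
R(2,0) (trapezoid, 4 panels, h=0.7000): 28.88844
R(1,1) = 39.57632 + (39.57632 − 74.26048)/3 = 28.01493
R(2,1) = 28.88844 + (28.88844 − 39.57632)/3 = 25.32581
R(2,2) = 25.32581 + (25.32581 − 28.01493)/15 = 25.14654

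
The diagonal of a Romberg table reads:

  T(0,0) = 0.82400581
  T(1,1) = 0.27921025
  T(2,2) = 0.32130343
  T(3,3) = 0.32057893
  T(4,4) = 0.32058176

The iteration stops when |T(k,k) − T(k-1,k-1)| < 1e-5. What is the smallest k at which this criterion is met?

k = 4

|T(1,1) − T(0,0)| = 0.54479556 ≥ 1e-5
|T(2,2) − T(1,1)| = 0.04209318 ≥ 1e-5
|T(3,3) − T(2,2)| = 0.00072450 ≥ 1e-5
|T(4,4) − T(3,3)| = 0.00000283 < 1e-5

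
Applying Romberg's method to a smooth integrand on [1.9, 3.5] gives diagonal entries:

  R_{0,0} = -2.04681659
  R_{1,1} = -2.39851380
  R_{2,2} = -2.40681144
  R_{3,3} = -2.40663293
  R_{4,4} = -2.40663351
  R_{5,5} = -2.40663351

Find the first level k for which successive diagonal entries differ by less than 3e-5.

|R_{1,1} − R_{0,0}| = 0.35169721 ≥ 3e-5
|R_{2,2} − R_{1,1}| = 0.00829764 ≥ 3e-5
|R_{3,3} − R_{2,2}| = 0.00017851 ≥ 3e-5
|R_{4,4} − R_{3,3}| = 0.00000058 < 3e-5

k = 4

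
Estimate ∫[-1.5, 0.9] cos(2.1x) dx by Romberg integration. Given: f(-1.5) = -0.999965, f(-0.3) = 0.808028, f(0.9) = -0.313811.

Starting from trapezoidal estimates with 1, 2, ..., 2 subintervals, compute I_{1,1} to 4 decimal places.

0.7673

I_{0,0} (trapezoid, 1 panel, h=2.4000): -1.576531
I_{1,0} (trapezoid, 2 panels, h=1.2000): 0.181368
I_{1,1} = 0.181368 + (0.181368 − (-1.576531))/3 = 0.767334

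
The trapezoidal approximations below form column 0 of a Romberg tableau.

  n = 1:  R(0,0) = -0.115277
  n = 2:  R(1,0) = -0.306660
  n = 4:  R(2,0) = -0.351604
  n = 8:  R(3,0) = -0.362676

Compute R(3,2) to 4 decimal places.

R(2,1) = (4·(-0.351604) − (-0.306660)) / 3 = -0.366585
R(3,1) = (4·(-0.362676) − (-0.351604)) / 3 = -0.366367
R(3,2) = (16·(-0.366367) − (-0.366585)) / 15 = -0.366352
(Column j=1 coincides with Simpson's rule on the same nodes.)

-0.3664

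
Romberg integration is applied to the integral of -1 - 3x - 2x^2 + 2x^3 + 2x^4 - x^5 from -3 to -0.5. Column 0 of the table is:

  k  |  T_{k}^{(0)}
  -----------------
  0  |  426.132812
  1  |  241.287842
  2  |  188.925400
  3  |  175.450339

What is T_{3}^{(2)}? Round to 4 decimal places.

170.9245

Richardson extrapolation on the trapezoidal column (denominator 4−1=3):
T_{2}^{(1)} = 188.925400 + (188.925400 − 241.287842)/3 = 171.471253
T_{3}^{(1)} = 175.450339 + (175.450339 − 188.925400)/3 = 170.958652
T_{3}^{(2)} = (16·170.958652 − 171.471253) / 15 = 170.924479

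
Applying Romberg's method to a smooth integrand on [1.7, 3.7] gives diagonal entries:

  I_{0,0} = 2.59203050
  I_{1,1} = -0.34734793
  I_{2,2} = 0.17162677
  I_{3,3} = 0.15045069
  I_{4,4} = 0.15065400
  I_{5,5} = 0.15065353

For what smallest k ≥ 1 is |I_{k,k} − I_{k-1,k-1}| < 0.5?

k = 3

|I_{1,1} − I_{0,0}| = 2.93937843 ≥ 0.5
|I_{2,2} − I_{1,1}| = 0.51897470 ≥ 0.5
|I_{3,3} − I_{2,2}| = 0.02117608 < 0.5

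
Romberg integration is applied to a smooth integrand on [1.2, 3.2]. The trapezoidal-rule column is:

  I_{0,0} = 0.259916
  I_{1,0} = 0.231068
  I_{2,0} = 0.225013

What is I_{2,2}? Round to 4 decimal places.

Richardson extrapolation on the trapezoidal column (denominator 4−1=3):
I_{1,1} = (4·0.231068 − 0.259916) / 3 = 0.221452
I_{2,1} = (4·0.225013 − 0.231068) / 3 = 0.222995
I_{2,2} = (16·0.222995 − 0.221452) / 15 = 0.223098
(Column j=1 coincides with Simpson's rule on the same nodes.)

0.2231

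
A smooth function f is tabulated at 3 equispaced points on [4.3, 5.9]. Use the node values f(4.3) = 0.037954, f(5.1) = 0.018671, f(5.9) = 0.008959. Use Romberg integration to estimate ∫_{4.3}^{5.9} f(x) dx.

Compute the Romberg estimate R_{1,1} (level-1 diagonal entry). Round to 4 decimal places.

0.0324

R_{0,0} (trapezoid, 1 panel, h=1.6000): 0.037530
R_{1,0} (trapezoid, 2 panels, h=0.8000): 0.033702
R_{1,1} = 0.033702 + (0.033702 − 0.037530)/3 = 0.032426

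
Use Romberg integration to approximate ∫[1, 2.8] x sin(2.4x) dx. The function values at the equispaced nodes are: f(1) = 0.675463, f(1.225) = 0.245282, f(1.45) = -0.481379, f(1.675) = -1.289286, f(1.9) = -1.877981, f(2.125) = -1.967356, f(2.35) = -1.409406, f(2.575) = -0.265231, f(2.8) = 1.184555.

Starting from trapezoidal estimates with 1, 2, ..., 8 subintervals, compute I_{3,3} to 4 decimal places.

I_{0,0} (trapezoid, 1 panel, h=1.8000): 1.674016
I_{1,0} (trapezoid, 2 panels, h=0.9000): -0.853175
I_{2,0} (trapezoid, 4 panels, h=0.4500): -1.277441
I_{3,0} (trapezoid, 8 panels, h=0.2250): -1.375953
I_{1,1} = -0.853175 + (-0.853175 − 1.674016)/3 = -1.695572
I_{2,1} = -1.277441 + (-1.277441 − (-0.853175))/3 = -1.418863
I_{3,1} = -1.375953 + (-1.375953 − (-1.277441))/3 = -1.408790
I_{2,2} = -1.418863 + (-1.418863 − (-1.695572))/15 = -1.400416
I_{3,2} = -1.408790 + (-1.408790 − (-1.418863))/15 = -1.408118
I_{3,3} = -1.408118 + (-1.408118 − (-1.400416))/63 = -1.408240

-1.4082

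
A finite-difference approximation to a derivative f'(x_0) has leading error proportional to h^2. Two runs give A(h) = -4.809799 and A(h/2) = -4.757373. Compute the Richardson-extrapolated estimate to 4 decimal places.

Extrapolated value = (4·A(h/2) − A(h)) / (4 − 1)
= (4·(-4.757373) − (-4.809799)) / 3
= -14.219693 / 3 = -4.739898

-4.7399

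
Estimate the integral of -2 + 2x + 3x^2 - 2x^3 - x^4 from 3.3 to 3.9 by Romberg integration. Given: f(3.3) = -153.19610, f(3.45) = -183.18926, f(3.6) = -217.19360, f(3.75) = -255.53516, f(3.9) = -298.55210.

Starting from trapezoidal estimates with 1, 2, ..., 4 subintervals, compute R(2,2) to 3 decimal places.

-132.052

R(0,0) (trapezoid, 1 panel, h=0.6000): -135.52446
R(1,0) (trapezoid, 2 panels, h=0.3000): -132.92031
R(2,0) (trapezoid, 4 panels, h=0.1500): -132.26882
R(1,1) = -132.92031 + (-132.92031 − (-135.52446))/3 = -132.05226
R(2,1) = -132.26882 + (-132.26882 − (-132.92031))/3 = -132.05166
R(2,2) = -132.05166 + (-132.05166 − (-132.05226))/15 = -132.05162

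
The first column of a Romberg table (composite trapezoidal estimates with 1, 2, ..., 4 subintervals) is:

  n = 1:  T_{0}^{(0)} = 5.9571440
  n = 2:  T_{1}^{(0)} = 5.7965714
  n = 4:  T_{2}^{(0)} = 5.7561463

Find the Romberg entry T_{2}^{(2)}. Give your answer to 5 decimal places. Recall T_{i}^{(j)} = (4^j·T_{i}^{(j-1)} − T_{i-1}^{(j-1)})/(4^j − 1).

Richardson extrapolation on the trapezoidal column (denominator 4−1=3):
T_{1}^{(1)} = 5.7965714 + (5.7965714 − 5.9571440)/3 = 5.7430472
T_{2}^{(1)} = (4·5.7561463 − 5.7965714) / 3 = 5.7426713
T_{2}^{(2)} = (16·5.7426713 − 5.7430472) / 15 = 5.7426462

5.74265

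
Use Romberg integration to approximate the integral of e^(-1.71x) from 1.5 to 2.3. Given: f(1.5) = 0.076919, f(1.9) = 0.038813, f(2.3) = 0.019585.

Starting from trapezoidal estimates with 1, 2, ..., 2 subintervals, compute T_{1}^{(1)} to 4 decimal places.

T_{0}^{(0)} (trapezoid, 1 panel, h=0.8000): 0.038602
T_{1}^{(0)} (trapezoid, 2 panels, h=0.4000): 0.034826
T_{1}^{(1)} = 0.034826 + (0.034826 − 0.038602)/3 = 0.033567

0.0336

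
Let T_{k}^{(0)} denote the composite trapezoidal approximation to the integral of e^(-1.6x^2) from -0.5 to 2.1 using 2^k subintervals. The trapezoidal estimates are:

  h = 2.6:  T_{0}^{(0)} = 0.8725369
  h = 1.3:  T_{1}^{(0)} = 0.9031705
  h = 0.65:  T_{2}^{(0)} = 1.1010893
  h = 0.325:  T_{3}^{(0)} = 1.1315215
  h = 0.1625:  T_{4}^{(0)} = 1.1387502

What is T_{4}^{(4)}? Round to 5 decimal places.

Richardson extrapolation on the trapezoidal column (denominator 4−1=3):
T_{1}^{(1)} = 0.9031705 + (0.9031705 − 0.8725369)/3 = 0.9133817
T_{2}^{(1)} = 1.1010893 + (1.1010893 − 0.9031705)/3 = 1.1670622
T_{3}^{(1)} = 1.1315215 + (1.1315215 − 1.1010893)/3 = 1.1416656
T_{4}^{(1)} = (4·1.1387502 − 1.1315215) / 3 = 1.1411598
T_{2}^{(2)} = 1.1670622 + (1.1670622 − 0.9133817)/15 = 1.1839742
T_{3}^{(2)} = 1.1416656 + (1.1416656 − 1.1670622)/15 = 1.1399725
T_{4}^{(2)} = 1.1411598 + (1.1411598 − 1.1416656)/15 = 1.1411261
T_{3}^{(3)} = 1.1399725 + (1.1399725 − 1.1839742)/63 = 1.1392741
T_{4}^{(3)} = (64·1.1411261 − 1.1399725) / 63 = 1.1411444
T_{4}^{(4)} = 1.1411444 + (1.1411444 − 1.1392741)/255 = 1.1411517

1.14115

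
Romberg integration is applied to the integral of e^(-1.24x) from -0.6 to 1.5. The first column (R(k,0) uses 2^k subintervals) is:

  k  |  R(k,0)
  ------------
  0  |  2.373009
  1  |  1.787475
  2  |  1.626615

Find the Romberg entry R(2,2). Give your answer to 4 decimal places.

Richardson extrapolation on the trapezoidal column (denominator 4−1=3):
R(1,1) = (4·1.787475 − 2.373009) / 3 = 1.592297
R(2,1) = (4·1.626615 − 1.787475) / 3 = 1.572995
R(2,2) = 1.572995 + (1.572995 − 1.592297)/15 = 1.571708
(Column j=1 coincides with Simpson's rule on the same nodes.)

1.5717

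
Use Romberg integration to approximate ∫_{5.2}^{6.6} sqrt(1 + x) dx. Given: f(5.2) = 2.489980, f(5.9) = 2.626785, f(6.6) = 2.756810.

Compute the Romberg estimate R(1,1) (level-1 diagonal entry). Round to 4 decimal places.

R(0,0) (trapezoid, 1 panel, h=1.4000): 3.672753
R(1,0) (trapezoid, 2 panels, h=0.7000): 3.675126
R(1,1) = 3.675126 + (3.675126 − 3.672753)/3 = 3.675917

3.6759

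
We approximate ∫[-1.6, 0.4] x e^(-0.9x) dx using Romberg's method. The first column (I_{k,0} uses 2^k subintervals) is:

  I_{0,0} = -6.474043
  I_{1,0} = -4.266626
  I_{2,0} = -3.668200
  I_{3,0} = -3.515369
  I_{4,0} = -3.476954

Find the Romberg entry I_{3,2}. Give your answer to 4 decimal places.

I_{2,1} = -3.668200 + (-3.668200 − (-4.266626))/3 = -3.468725
I_{3,1} = (4·(-3.515369) − (-3.668200)) / 3 = -3.464425
I_{3,2} = -3.464425 + (-3.464425 − (-3.468725))/15 = -3.464138
(Column j=1 coincides with Simpson's rule on the same nodes.)

-3.4641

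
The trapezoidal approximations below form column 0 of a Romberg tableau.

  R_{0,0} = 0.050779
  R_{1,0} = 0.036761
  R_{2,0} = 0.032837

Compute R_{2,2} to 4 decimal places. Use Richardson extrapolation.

0.0315

Richardson extrapolation on the trapezoidal column (denominator 4−1=3):
R_{1,1} = 0.036761 + (0.036761 − 0.050779)/3 = 0.032088
R_{2,1} = (4·0.032837 − 0.036761) / 3 = 0.031529
R_{2,2} = 0.031529 + (0.031529 − 0.032088)/15 = 0.031492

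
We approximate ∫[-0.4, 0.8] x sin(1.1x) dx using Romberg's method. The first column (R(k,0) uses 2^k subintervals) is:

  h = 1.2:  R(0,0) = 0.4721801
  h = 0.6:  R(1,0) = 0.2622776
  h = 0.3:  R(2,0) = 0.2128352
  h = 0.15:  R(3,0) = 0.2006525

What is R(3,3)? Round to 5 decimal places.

R(1,1) = 0.2622776 + (0.2622776 − 0.4721801)/3 = 0.1923101
R(2,1) = 0.2128352 + (0.2128352 − 0.2622776)/3 = 0.1963544
R(3,1) = 0.2006525 + (0.2006525 − 0.2128352)/3 = 0.1965916
R(2,2) = 0.1963544 + (0.1963544 − 0.1923101)/15 = 0.1966240
R(3,2) = 0.1965916 + (0.1965916 − 0.1963544)/15 = 0.1966074
R(3,3) = 0.1966074 + (0.1966074 − 0.1966240)/63 = 0.1966071

0.19661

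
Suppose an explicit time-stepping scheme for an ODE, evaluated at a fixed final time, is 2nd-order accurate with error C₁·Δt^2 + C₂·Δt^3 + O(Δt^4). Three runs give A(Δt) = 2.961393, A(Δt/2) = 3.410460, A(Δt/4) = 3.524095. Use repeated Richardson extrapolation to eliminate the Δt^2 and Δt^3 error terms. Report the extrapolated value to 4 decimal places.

First eliminate the Δt^2 term (factor 2^2 = 4):
  B₁ = (4·3.410460 − 2.961393)/3 = 3.560149
  B₂ = (4·3.524095 − 3.410460)/3 = 3.561973
Then eliminate the Δt^3 term (factor 2^3 = 8):
  (8·3.561973 − 3.560149)/7 = 3.562234

3.5622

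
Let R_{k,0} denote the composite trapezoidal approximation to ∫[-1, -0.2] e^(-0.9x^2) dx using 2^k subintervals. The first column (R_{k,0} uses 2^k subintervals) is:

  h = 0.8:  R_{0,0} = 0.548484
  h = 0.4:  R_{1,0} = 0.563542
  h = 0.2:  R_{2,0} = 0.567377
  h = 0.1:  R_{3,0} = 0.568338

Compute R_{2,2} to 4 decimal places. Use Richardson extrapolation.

Richardson extrapolation on the trapezoidal column (denominator 4−1=3):
R_{1,1} = (4·0.563542 − 0.548484) / 3 = 0.568561
R_{2,1} = 0.567377 + (0.567377 − 0.563542)/3 = 0.568655
R_{2,2} = (16·0.568655 − 0.568561) / 15 = 0.568661

0.5687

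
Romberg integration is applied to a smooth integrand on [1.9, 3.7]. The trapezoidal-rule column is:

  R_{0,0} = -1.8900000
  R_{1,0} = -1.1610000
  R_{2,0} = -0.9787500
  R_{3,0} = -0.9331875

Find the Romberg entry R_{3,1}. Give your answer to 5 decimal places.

-0.91800

R_{3,1} = -0.9331875 + (-0.9331875 − (-0.9787500))/3 = -0.9180000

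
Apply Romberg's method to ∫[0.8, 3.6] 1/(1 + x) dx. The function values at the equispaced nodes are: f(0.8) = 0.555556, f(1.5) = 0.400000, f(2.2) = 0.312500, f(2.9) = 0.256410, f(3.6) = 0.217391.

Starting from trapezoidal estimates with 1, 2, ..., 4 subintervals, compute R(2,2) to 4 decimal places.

R(0,0) (trapezoid, 1 panel, h=2.8000): 1.082126
R(1,0) (trapezoid, 2 panels, h=1.4000): 0.978563
R(2,0) (trapezoid, 4 panels, h=0.7000): 0.948768
R(1,1) = 0.978563 + (0.978563 − 1.082126)/3 = 0.944042
R(2,1) = 0.948768 + (0.948768 − 0.978563)/3 = 0.938836
R(2,2) = 0.938836 + (0.938836 − 0.944042)/15 = 0.938489

0.9385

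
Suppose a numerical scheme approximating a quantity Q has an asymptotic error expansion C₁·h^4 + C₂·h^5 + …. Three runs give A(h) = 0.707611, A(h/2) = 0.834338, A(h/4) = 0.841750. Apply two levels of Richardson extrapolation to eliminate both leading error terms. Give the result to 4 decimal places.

0.8422

First eliminate the h^4 term (factor 2^4 = 16):
  B₁ = (16·0.834338 − 0.707611)/15 = 0.842786
  B₂ = (16·0.841750 − 0.834338)/15 = 0.842244
Then eliminate the h^5 term (factor 2^5 = 32):
  (32·0.842244 − 0.842786)/31 = 0.842227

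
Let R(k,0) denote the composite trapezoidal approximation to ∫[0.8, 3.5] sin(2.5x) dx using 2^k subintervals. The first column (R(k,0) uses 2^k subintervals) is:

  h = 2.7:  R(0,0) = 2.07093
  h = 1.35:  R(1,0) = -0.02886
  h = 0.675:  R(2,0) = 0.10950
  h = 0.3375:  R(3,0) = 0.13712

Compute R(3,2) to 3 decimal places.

R(2,1) = 0.10950 + (0.10950 − (-0.02886))/3 = 0.15562
R(3,1) = (4·0.13712 − 0.10950) / 3 = 0.14633
R(3,2) = 0.14633 + (0.14633 − 0.15562)/15 = 0.14571

0.146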